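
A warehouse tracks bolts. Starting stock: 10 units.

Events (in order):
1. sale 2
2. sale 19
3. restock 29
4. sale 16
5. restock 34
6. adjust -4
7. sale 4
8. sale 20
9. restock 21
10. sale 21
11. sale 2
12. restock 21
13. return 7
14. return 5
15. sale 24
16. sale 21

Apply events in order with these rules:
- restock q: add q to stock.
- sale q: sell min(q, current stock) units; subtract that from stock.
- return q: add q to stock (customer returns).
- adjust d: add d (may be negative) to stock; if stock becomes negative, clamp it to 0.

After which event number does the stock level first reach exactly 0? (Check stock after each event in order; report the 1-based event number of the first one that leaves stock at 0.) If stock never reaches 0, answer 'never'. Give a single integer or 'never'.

Processing events:
Start: stock = 10
  Event 1 (sale 2): sell min(2,10)=2. stock: 10 - 2 = 8. total_sold = 2
  Event 2 (sale 19): sell min(19,8)=8. stock: 8 - 8 = 0. total_sold = 10
  Event 3 (restock 29): 0 + 29 = 29
  Event 4 (sale 16): sell min(16,29)=16. stock: 29 - 16 = 13. total_sold = 26
  Event 5 (restock 34): 13 + 34 = 47
  Event 6 (adjust -4): 47 + -4 = 43
  Event 7 (sale 4): sell min(4,43)=4. stock: 43 - 4 = 39. total_sold = 30
  Event 8 (sale 20): sell min(20,39)=20. stock: 39 - 20 = 19. total_sold = 50
  Event 9 (restock 21): 19 + 21 = 40
  Event 10 (sale 21): sell min(21,40)=21. stock: 40 - 21 = 19. total_sold = 71
  Event 11 (sale 2): sell min(2,19)=2. stock: 19 - 2 = 17. total_sold = 73
  Event 12 (restock 21): 17 + 21 = 38
  Event 13 (return 7): 38 + 7 = 45
  Event 14 (return 5): 45 + 5 = 50
  Event 15 (sale 24): sell min(24,50)=24. stock: 50 - 24 = 26. total_sold = 97
  Event 16 (sale 21): sell min(21,26)=21. stock: 26 - 21 = 5. total_sold = 118
Final: stock = 5, total_sold = 118

First zero at event 2.

Answer: 2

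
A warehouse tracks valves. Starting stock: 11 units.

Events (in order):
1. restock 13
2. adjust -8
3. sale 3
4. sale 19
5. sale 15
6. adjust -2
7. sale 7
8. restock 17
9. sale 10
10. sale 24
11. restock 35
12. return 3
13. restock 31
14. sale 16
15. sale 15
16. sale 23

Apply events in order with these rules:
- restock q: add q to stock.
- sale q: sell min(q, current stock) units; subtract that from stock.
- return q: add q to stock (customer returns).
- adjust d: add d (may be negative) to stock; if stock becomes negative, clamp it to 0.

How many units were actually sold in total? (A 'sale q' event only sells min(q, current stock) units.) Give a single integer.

Processing events:
Start: stock = 11
  Event 1 (restock 13): 11 + 13 = 24
  Event 2 (adjust -8): 24 + -8 = 16
  Event 3 (sale 3): sell min(3,16)=3. stock: 16 - 3 = 13. total_sold = 3
  Event 4 (sale 19): sell min(19,13)=13. stock: 13 - 13 = 0. total_sold = 16
  Event 5 (sale 15): sell min(15,0)=0. stock: 0 - 0 = 0. total_sold = 16
  Event 6 (adjust -2): 0 + -2 = 0 (clamped to 0)
  Event 7 (sale 7): sell min(7,0)=0. stock: 0 - 0 = 0. total_sold = 16
  Event 8 (restock 17): 0 + 17 = 17
  Event 9 (sale 10): sell min(10,17)=10. stock: 17 - 10 = 7. total_sold = 26
  Event 10 (sale 24): sell min(24,7)=7. stock: 7 - 7 = 0. total_sold = 33
  Event 11 (restock 35): 0 + 35 = 35
  Event 12 (return 3): 35 + 3 = 38
  Event 13 (restock 31): 38 + 31 = 69
  Event 14 (sale 16): sell min(16,69)=16. stock: 69 - 16 = 53. total_sold = 49
  Event 15 (sale 15): sell min(15,53)=15. stock: 53 - 15 = 38. total_sold = 64
  Event 16 (sale 23): sell min(23,38)=23. stock: 38 - 23 = 15. total_sold = 87
Final: stock = 15, total_sold = 87

Answer: 87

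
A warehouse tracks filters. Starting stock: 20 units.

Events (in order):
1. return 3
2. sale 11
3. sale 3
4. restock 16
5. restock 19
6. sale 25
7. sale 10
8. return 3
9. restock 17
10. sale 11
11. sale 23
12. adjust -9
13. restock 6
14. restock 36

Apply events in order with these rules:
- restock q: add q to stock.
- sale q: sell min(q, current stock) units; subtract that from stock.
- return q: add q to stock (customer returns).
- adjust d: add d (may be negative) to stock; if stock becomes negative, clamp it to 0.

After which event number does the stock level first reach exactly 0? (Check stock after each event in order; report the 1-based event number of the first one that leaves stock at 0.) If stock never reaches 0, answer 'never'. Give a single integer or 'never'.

Answer: 11

Derivation:
Processing events:
Start: stock = 20
  Event 1 (return 3): 20 + 3 = 23
  Event 2 (sale 11): sell min(11,23)=11. stock: 23 - 11 = 12. total_sold = 11
  Event 3 (sale 3): sell min(3,12)=3. stock: 12 - 3 = 9. total_sold = 14
  Event 4 (restock 16): 9 + 16 = 25
  Event 5 (restock 19): 25 + 19 = 44
  Event 6 (sale 25): sell min(25,44)=25. stock: 44 - 25 = 19. total_sold = 39
  Event 7 (sale 10): sell min(10,19)=10. stock: 19 - 10 = 9. total_sold = 49
  Event 8 (return 3): 9 + 3 = 12
  Event 9 (restock 17): 12 + 17 = 29
  Event 10 (sale 11): sell min(11,29)=11. stock: 29 - 11 = 18. total_sold = 60
  Event 11 (sale 23): sell min(23,18)=18. stock: 18 - 18 = 0. total_sold = 78
  Event 12 (adjust -9): 0 + -9 = 0 (clamped to 0)
  Event 13 (restock 6): 0 + 6 = 6
  Event 14 (restock 36): 6 + 36 = 42
Final: stock = 42, total_sold = 78

First zero at event 11.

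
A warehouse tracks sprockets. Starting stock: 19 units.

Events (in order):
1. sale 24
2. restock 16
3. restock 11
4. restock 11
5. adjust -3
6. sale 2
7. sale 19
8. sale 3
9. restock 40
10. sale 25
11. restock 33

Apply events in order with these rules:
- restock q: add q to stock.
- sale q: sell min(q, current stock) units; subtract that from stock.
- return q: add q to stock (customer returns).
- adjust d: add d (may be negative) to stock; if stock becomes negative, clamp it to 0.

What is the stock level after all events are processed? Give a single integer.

Answer: 59

Derivation:
Processing events:
Start: stock = 19
  Event 1 (sale 24): sell min(24,19)=19. stock: 19 - 19 = 0. total_sold = 19
  Event 2 (restock 16): 0 + 16 = 16
  Event 3 (restock 11): 16 + 11 = 27
  Event 4 (restock 11): 27 + 11 = 38
  Event 5 (adjust -3): 38 + -3 = 35
  Event 6 (sale 2): sell min(2,35)=2. stock: 35 - 2 = 33. total_sold = 21
  Event 7 (sale 19): sell min(19,33)=19. stock: 33 - 19 = 14. total_sold = 40
  Event 8 (sale 3): sell min(3,14)=3. stock: 14 - 3 = 11. total_sold = 43
  Event 9 (restock 40): 11 + 40 = 51
  Event 10 (sale 25): sell min(25,51)=25. stock: 51 - 25 = 26. total_sold = 68
  Event 11 (restock 33): 26 + 33 = 59
Final: stock = 59, total_sold = 68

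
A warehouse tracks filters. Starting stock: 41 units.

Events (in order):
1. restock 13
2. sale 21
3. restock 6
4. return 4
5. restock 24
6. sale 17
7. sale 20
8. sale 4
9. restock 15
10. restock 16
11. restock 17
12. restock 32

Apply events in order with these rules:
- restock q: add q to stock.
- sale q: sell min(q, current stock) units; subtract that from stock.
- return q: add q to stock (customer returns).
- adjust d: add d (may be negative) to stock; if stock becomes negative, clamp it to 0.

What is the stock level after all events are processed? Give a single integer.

Processing events:
Start: stock = 41
  Event 1 (restock 13): 41 + 13 = 54
  Event 2 (sale 21): sell min(21,54)=21. stock: 54 - 21 = 33. total_sold = 21
  Event 3 (restock 6): 33 + 6 = 39
  Event 4 (return 4): 39 + 4 = 43
  Event 5 (restock 24): 43 + 24 = 67
  Event 6 (sale 17): sell min(17,67)=17. stock: 67 - 17 = 50. total_sold = 38
  Event 7 (sale 20): sell min(20,50)=20. stock: 50 - 20 = 30. total_sold = 58
  Event 8 (sale 4): sell min(4,30)=4. stock: 30 - 4 = 26. total_sold = 62
  Event 9 (restock 15): 26 + 15 = 41
  Event 10 (restock 16): 41 + 16 = 57
  Event 11 (restock 17): 57 + 17 = 74
  Event 12 (restock 32): 74 + 32 = 106
Final: stock = 106, total_sold = 62

Answer: 106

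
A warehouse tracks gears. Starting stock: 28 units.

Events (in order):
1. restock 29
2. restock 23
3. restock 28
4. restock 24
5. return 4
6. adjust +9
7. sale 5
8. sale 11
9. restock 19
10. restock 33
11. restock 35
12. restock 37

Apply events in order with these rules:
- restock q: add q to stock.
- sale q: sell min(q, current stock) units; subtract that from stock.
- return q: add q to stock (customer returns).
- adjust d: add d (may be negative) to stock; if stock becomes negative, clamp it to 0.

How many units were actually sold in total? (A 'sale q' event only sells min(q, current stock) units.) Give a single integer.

Answer: 16

Derivation:
Processing events:
Start: stock = 28
  Event 1 (restock 29): 28 + 29 = 57
  Event 2 (restock 23): 57 + 23 = 80
  Event 3 (restock 28): 80 + 28 = 108
  Event 4 (restock 24): 108 + 24 = 132
  Event 5 (return 4): 132 + 4 = 136
  Event 6 (adjust +9): 136 + 9 = 145
  Event 7 (sale 5): sell min(5,145)=5. stock: 145 - 5 = 140. total_sold = 5
  Event 8 (sale 11): sell min(11,140)=11. stock: 140 - 11 = 129. total_sold = 16
  Event 9 (restock 19): 129 + 19 = 148
  Event 10 (restock 33): 148 + 33 = 181
  Event 11 (restock 35): 181 + 35 = 216
  Event 12 (restock 37): 216 + 37 = 253
Final: stock = 253, total_sold = 16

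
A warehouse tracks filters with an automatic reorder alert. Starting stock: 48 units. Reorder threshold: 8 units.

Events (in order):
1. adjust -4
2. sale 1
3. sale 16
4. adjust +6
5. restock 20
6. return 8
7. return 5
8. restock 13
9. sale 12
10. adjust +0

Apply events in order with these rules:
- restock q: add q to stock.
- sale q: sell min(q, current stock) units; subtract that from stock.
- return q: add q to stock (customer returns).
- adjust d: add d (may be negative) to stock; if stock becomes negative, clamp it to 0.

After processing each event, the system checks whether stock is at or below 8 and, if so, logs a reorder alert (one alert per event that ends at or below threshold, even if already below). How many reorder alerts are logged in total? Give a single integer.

Answer: 0

Derivation:
Processing events:
Start: stock = 48
  Event 1 (adjust -4): 48 + -4 = 44
  Event 2 (sale 1): sell min(1,44)=1. stock: 44 - 1 = 43. total_sold = 1
  Event 3 (sale 16): sell min(16,43)=16. stock: 43 - 16 = 27. total_sold = 17
  Event 4 (adjust +6): 27 + 6 = 33
  Event 5 (restock 20): 33 + 20 = 53
  Event 6 (return 8): 53 + 8 = 61
  Event 7 (return 5): 61 + 5 = 66
  Event 8 (restock 13): 66 + 13 = 79
  Event 9 (sale 12): sell min(12,79)=12. stock: 79 - 12 = 67. total_sold = 29
  Event 10 (adjust +0): 67 + 0 = 67
Final: stock = 67, total_sold = 29

Checking against threshold 8:
  After event 1: stock=44 > 8
  After event 2: stock=43 > 8
  After event 3: stock=27 > 8
  After event 4: stock=33 > 8
  After event 5: stock=53 > 8
  After event 6: stock=61 > 8
  After event 7: stock=66 > 8
  After event 8: stock=79 > 8
  After event 9: stock=67 > 8
  After event 10: stock=67 > 8
Alert events: []. Count = 0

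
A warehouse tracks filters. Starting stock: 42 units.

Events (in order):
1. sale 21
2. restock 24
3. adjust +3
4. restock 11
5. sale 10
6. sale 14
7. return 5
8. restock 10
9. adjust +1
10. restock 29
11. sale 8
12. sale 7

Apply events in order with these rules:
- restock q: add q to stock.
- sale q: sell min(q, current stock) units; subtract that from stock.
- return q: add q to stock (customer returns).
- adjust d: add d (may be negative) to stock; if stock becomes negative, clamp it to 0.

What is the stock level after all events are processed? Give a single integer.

Processing events:
Start: stock = 42
  Event 1 (sale 21): sell min(21,42)=21. stock: 42 - 21 = 21. total_sold = 21
  Event 2 (restock 24): 21 + 24 = 45
  Event 3 (adjust +3): 45 + 3 = 48
  Event 4 (restock 11): 48 + 11 = 59
  Event 5 (sale 10): sell min(10,59)=10. stock: 59 - 10 = 49. total_sold = 31
  Event 6 (sale 14): sell min(14,49)=14. stock: 49 - 14 = 35. total_sold = 45
  Event 7 (return 5): 35 + 5 = 40
  Event 8 (restock 10): 40 + 10 = 50
  Event 9 (adjust +1): 50 + 1 = 51
  Event 10 (restock 29): 51 + 29 = 80
  Event 11 (sale 8): sell min(8,80)=8. stock: 80 - 8 = 72. total_sold = 53
  Event 12 (sale 7): sell min(7,72)=7. stock: 72 - 7 = 65. total_sold = 60
Final: stock = 65, total_sold = 60

Answer: 65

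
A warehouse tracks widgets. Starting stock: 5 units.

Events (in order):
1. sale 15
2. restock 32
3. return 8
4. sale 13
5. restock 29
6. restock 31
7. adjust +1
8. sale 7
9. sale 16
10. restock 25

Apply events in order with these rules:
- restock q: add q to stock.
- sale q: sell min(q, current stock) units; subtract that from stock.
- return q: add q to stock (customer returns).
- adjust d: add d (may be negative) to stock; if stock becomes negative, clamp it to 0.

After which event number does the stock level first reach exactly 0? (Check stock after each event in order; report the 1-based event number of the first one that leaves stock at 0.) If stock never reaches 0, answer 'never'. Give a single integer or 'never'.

Processing events:
Start: stock = 5
  Event 1 (sale 15): sell min(15,5)=5. stock: 5 - 5 = 0. total_sold = 5
  Event 2 (restock 32): 0 + 32 = 32
  Event 3 (return 8): 32 + 8 = 40
  Event 4 (sale 13): sell min(13,40)=13. stock: 40 - 13 = 27. total_sold = 18
  Event 5 (restock 29): 27 + 29 = 56
  Event 6 (restock 31): 56 + 31 = 87
  Event 7 (adjust +1): 87 + 1 = 88
  Event 8 (sale 7): sell min(7,88)=7. stock: 88 - 7 = 81. total_sold = 25
  Event 9 (sale 16): sell min(16,81)=16. stock: 81 - 16 = 65. total_sold = 41
  Event 10 (restock 25): 65 + 25 = 90
Final: stock = 90, total_sold = 41

First zero at event 1.

Answer: 1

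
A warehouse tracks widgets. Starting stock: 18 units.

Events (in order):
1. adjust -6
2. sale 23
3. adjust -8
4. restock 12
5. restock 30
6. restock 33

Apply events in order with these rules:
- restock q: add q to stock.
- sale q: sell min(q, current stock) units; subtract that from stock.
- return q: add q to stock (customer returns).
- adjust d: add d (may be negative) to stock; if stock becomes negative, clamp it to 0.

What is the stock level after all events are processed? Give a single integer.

Processing events:
Start: stock = 18
  Event 1 (adjust -6): 18 + -6 = 12
  Event 2 (sale 23): sell min(23,12)=12. stock: 12 - 12 = 0. total_sold = 12
  Event 3 (adjust -8): 0 + -8 = 0 (clamped to 0)
  Event 4 (restock 12): 0 + 12 = 12
  Event 5 (restock 30): 12 + 30 = 42
  Event 6 (restock 33): 42 + 33 = 75
Final: stock = 75, total_sold = 12

Answer: 75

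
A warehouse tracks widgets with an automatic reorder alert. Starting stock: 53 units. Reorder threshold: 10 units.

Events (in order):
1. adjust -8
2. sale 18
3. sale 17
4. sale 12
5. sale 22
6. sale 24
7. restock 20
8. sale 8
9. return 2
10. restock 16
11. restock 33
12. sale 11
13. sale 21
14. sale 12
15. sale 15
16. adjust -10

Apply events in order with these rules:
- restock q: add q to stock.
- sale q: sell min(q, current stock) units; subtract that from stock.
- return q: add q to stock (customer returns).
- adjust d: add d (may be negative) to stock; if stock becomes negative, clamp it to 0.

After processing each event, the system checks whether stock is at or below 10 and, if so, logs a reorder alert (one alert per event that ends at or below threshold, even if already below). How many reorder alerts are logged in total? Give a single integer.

Answer: 6

Derivation:
Processing events:
Start: stock = 53
  Event 1 (adjust -8): 53 + -8 = 45
  Event 2 (sale 18): sell min(18,45)=18. stock: 45 - 18 = 27. total_sold = 18
  Event 3 (sale 17): sell min(17,27)=17. stock: 27 - 17 = 10. total_sold = 35
  Event 4 (sale 12): sell min(12,10)=10. stock: 10 - 10 = 0. total_sold = 45
  Event 5 (sale 22): sell min(22,0)=0. stock: 0 - 0 = 0. total_sold = 45
  Event 6 (sale 24): sell min(24,0)=0. stock: 0 - 0 = 0. total_sold = 45
  Event 7 (restock 20): 0 + 20 = 20
  Event 8 (sale 8): sell min(8,20)=8. stock: 20 - 8 = 12. total_sold = 53
  Event 9 (return 2): 12 + 2 = 14
  Event 10 (restock 16): 14 + 16 = 30
  Event 11 (restock 33): 30 + 33 = 63
  Event 12 (sale 11): sell min(11,63)=11. stock: 63 - 11 = 52. total_sold = 64
  Event 13 (sale 21): sell min(21,52)=21. stock: 52 - 21 = 31. total_sold = 85
  Event 14 (sale 12): sell min(12,31)=12. stock: 31 - 12 = 19. total_sold = 97
  Event 15 (sale 15): sell min(15,19)=15. stock: 19 - 15 = 4. total_sold = 112
  Event 16 (adjust -10): 4 + -10 = 0 (clamped to 0)
Final: stock = 0, total_sold = 112

Checking against threshold 10:
  After event 1: stock=45 > 10
  After event 2: stock=27 > 10
  After event 3: stock=10 <= 10 -> ALERT
  After event 4: stock=0 <= 10 -> ALERT
  After event 5: stock=0 <= 10 -> ALERT
  After event 6: stock=0 <= 10 -> ALERT
  After event 7: stock=20 > 10
  After event 8: stock=12 > 10
  After event 9: stock=14 > 10
  After event 10: stock=30 > 10
  After event 11: stock=63 > 10
  After event 12: stock=52 > 10
  After event 13: stock=31 > 10
  After event 14: stock=19 > 10
  After event 15: stock=4 <= 10 -> ALERT
  After event 16: stock=0 <= 10 -> ALERT
Alert events: [3, 4, 5, 6, 15, 16]. Count = 6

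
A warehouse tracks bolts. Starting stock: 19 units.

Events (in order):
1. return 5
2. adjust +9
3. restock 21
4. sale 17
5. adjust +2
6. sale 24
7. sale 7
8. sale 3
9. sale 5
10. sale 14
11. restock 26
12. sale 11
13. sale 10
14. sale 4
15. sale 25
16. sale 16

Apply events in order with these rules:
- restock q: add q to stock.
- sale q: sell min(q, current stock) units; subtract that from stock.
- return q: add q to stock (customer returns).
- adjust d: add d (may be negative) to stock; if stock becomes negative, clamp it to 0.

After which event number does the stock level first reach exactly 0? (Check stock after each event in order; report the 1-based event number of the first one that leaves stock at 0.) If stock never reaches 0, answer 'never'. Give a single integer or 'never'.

Processing events:
Start: stock = 19
  Event 1 (return 5): 19 + 5 = 24
  Event 2 (adjust +9): 24 + 9 = 33
  Event 3 (restock 21): 33 + 21 = 54
  Event 4 (sale 17): sell min(17,54)=17. stock: 54 - 17 = 37. total_sold = 17
  Event 5 (adjust +2): 37 + 2 = 39
  Event 6 (sale 24): sell min(24,39)=24. stock: 39 - 24 = 15. total_sold = 41
  Event 7 (sale 7): sell min(7,15)=7. stock: 15 - 7 = 8. total_sold = 48
  Event 8 (sale 3): sell min(3,8)=3. stock: 8 - 3 = 5. total_sold = 51
  Event 9 (sale 5): sell min(5,5)=5. stock: 5 - 5 = 0. total_sold = 56
  Event 10 (sale 14): sell min(14,0)=0. stock: 0 - 0 = 0. total_sold = 56
  Event 11 (restock 26): 0 + 26 = 26
  Event 12 (sale 11): sell min(11,26)=11. stock: 26 - 11 = 15. total_sold = 67
  Event 13 (sale 10): sell min(10,15)=10. stock: 15 - 10 = 5. total_sold = 77
  Event 14 (sale 4): sell min(4,5)=4. stock: 5 - 4 = 1. total_sold = 81
  Event 15 (sale 25): sell min(25,1)=1. stock: 1 - 1 = 0. total_sold = 82
  Event 16 (sale 16): sell min(16,0)=0. stock: 0 - 0 = 0. total_sold = 82
Final: stock = 0, total_sold = 82

First zero at event 9.

Answer: 9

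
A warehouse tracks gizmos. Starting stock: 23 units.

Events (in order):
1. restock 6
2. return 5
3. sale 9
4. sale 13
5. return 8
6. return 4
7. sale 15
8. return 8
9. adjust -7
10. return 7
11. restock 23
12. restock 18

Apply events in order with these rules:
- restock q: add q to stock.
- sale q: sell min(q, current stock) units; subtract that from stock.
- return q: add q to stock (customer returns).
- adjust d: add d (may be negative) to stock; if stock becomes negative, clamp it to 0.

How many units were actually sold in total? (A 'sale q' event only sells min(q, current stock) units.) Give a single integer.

Processing events:
Start: stock = 23
  Event 1 (restock 6): 23 + 6 = 29
  Event 2 (return 5): 29 + 5 = 34
  Event 3 (sale 9): sell min(9,34)=9. stock: 34 - 9 = 25. total_sold = 9
  Event 4 (sale 13): sell min(13,25)=13. stock: 25 - 13 = 12. total_sold = 22
  Event 5 (return 8): 12 + 8 = 20
  Event 6 (return 4): 20 + 4 = 24
  Event 7 (sale 15): sell min(15,24)=15. stock: 24 - 15 = 9. total_sold = 37
  Event 8 (return 8): 9 + 8 = 17
  Event 9 (adjust -7): 17 + -7 = 10
  Event 10 (return 7): 10 + 7 = 17
  Event 11 (restock 23): 17 + 23 = 40
  Event 12 (restock 18): 40 + 18 = 58
Final: stock = 58, total_sold = 37

Answer: 37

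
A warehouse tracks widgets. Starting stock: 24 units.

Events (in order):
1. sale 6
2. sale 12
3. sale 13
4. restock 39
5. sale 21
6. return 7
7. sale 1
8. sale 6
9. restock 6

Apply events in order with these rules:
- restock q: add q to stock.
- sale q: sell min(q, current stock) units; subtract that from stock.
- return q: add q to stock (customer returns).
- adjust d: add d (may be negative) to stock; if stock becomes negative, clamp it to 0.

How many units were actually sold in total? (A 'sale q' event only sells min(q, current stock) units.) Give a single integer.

Answer: 52

Derivation:
Processing events:
Start: stock = 24
  Event 1 (sale 6): sell min(6,24)=6. stock: 24 - 6 = 18. total_sold = 6
  Event 2 (sale 12): sell min(12,18)=12. stock: 18 - 12 = 6. total_sold = 18
  Event 3 (sale 13): sell min(13,6)=6. stock: 6 - 6 = 0. total_sold = 24
  Event 4 (restock 39): 0 + 39 = 39
  Event 5 (sale 21): sell min(21,39)=21. stock: 39 - 21 = 18. total_sold = 45
  Event 6 (return 7): 18 + 7 = 25
  Event 7 (sale 1): sell min(1,25)=1. stock: 25 - 1 = 24. total_sold = 46
  Event 8 (sale 6): sell min(6,24)=6. stock: 24 - 6 = 18. total_sold = 52
  Event 9 (restock 6): 18 + 6 = 24
Final: stock = 24, total_sold = 52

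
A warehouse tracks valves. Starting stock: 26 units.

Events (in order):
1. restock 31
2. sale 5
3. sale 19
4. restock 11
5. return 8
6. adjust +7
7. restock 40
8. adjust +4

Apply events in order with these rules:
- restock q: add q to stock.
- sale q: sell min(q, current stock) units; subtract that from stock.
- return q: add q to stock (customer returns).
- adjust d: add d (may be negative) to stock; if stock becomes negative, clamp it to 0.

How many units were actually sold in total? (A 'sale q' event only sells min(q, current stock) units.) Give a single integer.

Processing events:
Start: stock = 26
  Event 1 (restock 31): 26 + 31 = 57
  Event 2 (sale 5): sell min(5,57)=5. stock: 57 - 5 = 52. total_sold = 5
  Event 3 (sale 19): sell min(19,52)=19. stock: 52 - 19 = 33. total_sold = 24
  Event 4 (restock 11): 33 + 11 = 44
  Event 5 (return 8): 44 + 8 = 52
  Event 6 (adjust +7): 52 + 7 = 59
  Event 7 (restock 40): 59 + 40 = 99
  Event 8 (adjust +4): 99 + 4 = 103
Final: stock = 103, total_sold = 24

Answer: 24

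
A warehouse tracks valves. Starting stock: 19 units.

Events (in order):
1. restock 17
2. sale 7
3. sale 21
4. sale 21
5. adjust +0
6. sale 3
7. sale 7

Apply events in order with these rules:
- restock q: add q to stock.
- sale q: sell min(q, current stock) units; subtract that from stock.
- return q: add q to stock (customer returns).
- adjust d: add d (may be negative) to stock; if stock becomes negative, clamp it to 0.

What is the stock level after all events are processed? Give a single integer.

Answer: 0

Derivation:
Processing events:
Start: stock = 19
  Event 1 (restock 17): 19 + 17 = 36
  Event 2 (sale 7): sell min(7,36)=7. stock: 36 - 7 = 29. total_sold = 7
  Event 3 (sale 21): sell min(21,29)=21. stock: 29 - 21 = 8. total_sold = 28
  Event 4 (sale 21): sell min(21,8)=8. stock: 8 - 8 = 0. total_sold = 36
  Event 5 (adjust +0): 0 + 0 = 0
  Event 6 (sale 3): sell min(3,0)=0. stock: 0 - 0 = 0. total_sold = 36
  Event 7 (sale 7): sell min(7,0)=0. stock: 0 - 0 = 0. total_sold = 36
Final: stock = 0, total_sold = 36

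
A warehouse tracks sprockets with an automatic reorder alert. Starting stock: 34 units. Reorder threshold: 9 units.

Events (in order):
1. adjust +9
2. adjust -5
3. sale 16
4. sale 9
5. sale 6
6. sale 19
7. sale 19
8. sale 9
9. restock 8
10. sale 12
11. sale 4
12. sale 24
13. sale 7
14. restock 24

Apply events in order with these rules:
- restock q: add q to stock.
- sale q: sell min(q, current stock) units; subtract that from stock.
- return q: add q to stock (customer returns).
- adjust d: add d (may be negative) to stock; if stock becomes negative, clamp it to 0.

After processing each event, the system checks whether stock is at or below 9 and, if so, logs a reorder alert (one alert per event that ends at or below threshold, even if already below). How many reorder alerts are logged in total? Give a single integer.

Answer: 9

Derivation:
Processing events:
Start: stock = 34
  Event 1 (adjust +9): 34 + 9 = 43
  Event 2 (adjust -5): 43 + -5 = 38
  Event 3 (sale 16): sell min(16,38)=16. stock: 38 - 16 = 22. total_sold = 16
  Event 4 (sale 9): sell min(9,22)=9. stock: 22 - 9 = 13. total_sold = 25
  Event 5 (sale 6): sell min(6,13)=6. stock: 13 - 6 = 7. total_sold = 31
  Event 6 (sale 19): sell min(19,7)=7. stock: 7 - 7 = 0. total_sold = 38
  Event 7 (sale 19): sell min(19,0)=0. stock: 0 - 0 = 0. total_sold = 38
  Event 8 (sale 9): sell min(9,0)=0. stock: 0 - 0 = 0. total_sold = 38
  Event 9 (restock 8): 0 + 8 = 8
  Event 10 (sale 12): sell min(12,8)=8. stock: 8 - 8 = 0. total_sold = 46
  Event 11 (sale 4): sell min(4,0)=0. stock: 0 - 0 = 0. total_sold = 46
  Event 12 (sale 24): sell min(24,0)=0. stock: 0 - 0 = 0. total_sold = 46
  Event 13 (sale 7): sell min(7,0)=0. stock: 0 - 0 = 0. total_sold = 46
  Event 14 (restock 24): 0 + 24 = 24
Final: stock = 24, total_sold = 46

Checking against threshold 9:
  After event 1: stock=43 > 9
  After event 2: stock=38 > 9
  After event 3: stock=22 > 9
  After event 4: stock=13 > 9
  After event 5: stock=7 <= 9 -> ALERT
  After event 6: stock=0 <= 9 -> ALERT
  After event 7: stock=0 <= 9 -> ALERT
  After event 8: stock=0 <= 9 -> ALERT
  After event 9: stock=8 <= 9 -> ALERT
  After event 10: stock=0 <= 9 -> ALERT
  After event 11: stock=0 <= 9 -> ALERT
  After event 12: stock=0 <= 9 -> ALERT
  After event 13: stock=0 <= 9 -> ALERT
  After event 14: stock=24 > 9
Alert events: [5, 6, 7, 8, 9, 10, 11, 12, 13]. Count = 9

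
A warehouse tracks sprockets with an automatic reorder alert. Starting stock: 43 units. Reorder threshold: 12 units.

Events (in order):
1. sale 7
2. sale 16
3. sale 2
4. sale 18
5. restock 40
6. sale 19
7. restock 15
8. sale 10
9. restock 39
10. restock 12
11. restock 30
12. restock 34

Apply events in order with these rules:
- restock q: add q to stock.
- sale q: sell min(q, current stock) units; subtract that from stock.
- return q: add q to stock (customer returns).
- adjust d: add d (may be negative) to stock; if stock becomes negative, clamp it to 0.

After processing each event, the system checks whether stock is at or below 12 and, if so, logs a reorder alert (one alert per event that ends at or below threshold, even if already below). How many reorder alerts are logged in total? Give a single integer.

Processing events:
Start: stock = 43
  Event 1 (sale 7): sell min(7,43)=7. stock: 43 - 7 = 36. total_sold = 7
  Event 2 (sale 16): sell min(16,36)=16. stock: 36 - 16 = 20. total_sold = 23
  Event 3 (sale 2): sell min(2,20)=2. stock: 20 - 2 = 18. total_sold = 25
  Event 4 (sale 18): sell min(18,18)=18. stock: 18 - 18 = 0. total_sold = 43
  Event 5 (restock 40): 0 + 40 = 40
  Event 6 (sale 19): sell min(19,40)=19. stock: 40 - 19 = 21. total_sold = 62
  Event 7 (restock 15): 21 + 15 = 36
  Event 8 (sale 10): sell min(10,36)=10. stock: 36 - 10 = 26. total_sold = 72
  Event 9 (restock 39): 26 + 39 = 65
  Event 10 (restock 12): 65 + 12 = 77
  Event 11 (restock 30): 77 + 30 = 107
  Event 12 (restock 34): 107 + 34 = 141
Final: stock = 141, total_sold = 72

Checking against threshold 12:
  After event 1: stock=36 > 12
  After event 2: stock=20 > 12
  After event 3: stock=18 > 12
  After event 4: stock=0 <= 12 -> ALERT
  After event 5: stock=40 > 12
  After event 6: stock=21 > 12
  After event 7: stock=36 > 12
  After event 8: stock=26 > 12
  After event 9: stock=65 > 12
  After event 10: stock=77 > 12
  After event 11: stock=107 > 12
  After event 12: stock=141 > 12
Alert events: [4]. Count = 1

Answer: 1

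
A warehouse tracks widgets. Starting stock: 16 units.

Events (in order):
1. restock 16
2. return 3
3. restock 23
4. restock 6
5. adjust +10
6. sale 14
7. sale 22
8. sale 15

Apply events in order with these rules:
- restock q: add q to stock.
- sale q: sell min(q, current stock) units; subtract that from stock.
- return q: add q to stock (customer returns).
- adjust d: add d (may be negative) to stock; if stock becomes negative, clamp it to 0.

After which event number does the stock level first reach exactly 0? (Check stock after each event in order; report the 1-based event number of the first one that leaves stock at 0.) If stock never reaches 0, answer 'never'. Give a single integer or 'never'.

Processing events:
Start: stock = 16
  Event 1 (restock 16): 16 + 16 = 32
  Event 2 (return 3): 32 + 3 = 35
  Event 3 (restock 23): 35 + 23 = 58
  Event 4 (restock 6): 58 + 6 = 64
  Event 5 (adjust +10): 64 + 10 = 74
  Event 6 (sale 14): sell min(14,74)=14. stock: 74 - 14 = 60. total_sold = 14
  Event 7 (sale 22): sell min(22,60)=22. stock: 60 - 22 = 38. total_sold = 36
  Event 8 (sale 15): sell min(15,38)=15. stock: 38 - 15 = 23. total_sold = 51
Final: stock = 23, total_sold = 51

Stock never reaches 0.

Answer: never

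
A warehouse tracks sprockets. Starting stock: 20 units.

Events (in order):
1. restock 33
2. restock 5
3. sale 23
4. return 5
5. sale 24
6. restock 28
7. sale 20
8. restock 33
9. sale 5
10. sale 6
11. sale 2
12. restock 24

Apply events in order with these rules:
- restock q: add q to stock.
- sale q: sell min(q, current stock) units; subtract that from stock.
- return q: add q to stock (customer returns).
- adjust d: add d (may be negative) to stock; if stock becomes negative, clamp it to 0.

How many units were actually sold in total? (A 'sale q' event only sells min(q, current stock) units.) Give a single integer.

Answer: 80

Derivation:
Processing events:
Start: stock = 20
  Event 1 (restock 33): 20 + 33 = 53
  Event 2 (restock 5): 53 + 5 = 58
  Event 3 (sale 23): sell min(23,58)=23. stock: 58 - 23 = 35. total_sold = 23
  Event 4 (return 5): 35 + 5 = 40
  Event 5 (sale 24): sell min(24,40)=24. stock: 40 - 24 = 16. total_sold = 47
  Event 6 (restock 28): 16 + 28 = 44
  Event 7 (sale 20): sell min(20,44)=20. stock: 44 - 20 = 24. total_sold = 67
  Event 8 (restock 33): 24 + 33 = 57
  Event 9 (sale 5): sell min(5,57)=5. stock: 57 - 5 = 52. total_sold = 72
  Event 10 (sale 6): sell min(6,52)=6. stock: 52 - 6 = 46. total_sold = 78
  Event 11 (sale 2): sell min(2,46)=2. stock: 46 - 2 = 44. total_sold = 80
  Event 12 (restock 24): 44 + 24 = 68
Final: stock = 68, total_sold = 80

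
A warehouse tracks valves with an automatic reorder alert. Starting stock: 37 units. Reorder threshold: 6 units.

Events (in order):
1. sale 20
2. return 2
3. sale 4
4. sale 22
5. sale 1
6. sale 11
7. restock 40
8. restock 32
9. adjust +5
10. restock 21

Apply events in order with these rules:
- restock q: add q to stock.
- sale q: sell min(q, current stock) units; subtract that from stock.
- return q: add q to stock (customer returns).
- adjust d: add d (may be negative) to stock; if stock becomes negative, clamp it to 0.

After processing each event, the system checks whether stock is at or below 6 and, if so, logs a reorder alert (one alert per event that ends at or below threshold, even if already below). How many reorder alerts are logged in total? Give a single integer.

Answer: 3

Derivation:
Processing events:
Start: stock = 37
  Event 1 (sale 20): sell min(20,37)=20. stock: 37 - 20 = 17. total_sold = 20
  Event 2 (return 2): 17 + 2 = 19
  Event 3 (sale 4): sell min(4,19)=4. stock: 19 - 4 = 15. total_sold = 24
  Event 4 (sale 22): sell min(22,15)=15. stock: 15 - 15 = 0. total_sold = 39
  Event 5 (sale 1): sell min(1,0)=0. stock: 0 - 0 = 0. total_sold = 39
  Event 6 (sale 11): sell min(11,0)=0. stock: 0 - 0 = 0. total_sold = 39
  Event 7 (restock 40): 0 + 40 = 40
  Event 8 (restock 32): 40 + 32 = 72
  Event 9 (adjust +5): 72 + 5 = 77
  Event 10 (restock 21): 77 + 21 = 98
Final: stock = 98, total_sold = 39

Checking against threshold 6:
  After event 1: stock=17 > 6
  After event 2: stock=19 > 6
  After event 3: stock=15 > 6
  After event 4: stock=0 <= 6 -> ALERT
  After event 5: stock=0 <= 6 -> ALERT
  After event 6: stock=0 <= 6 -> ALERT
  After event 7: stock=40 > 6
  After event 8: stock=72 > 6
  After event 9: stock=77 > 6
  After event 10: stock=98 > 6
Alert events: [4, 5, 6]. Count = 3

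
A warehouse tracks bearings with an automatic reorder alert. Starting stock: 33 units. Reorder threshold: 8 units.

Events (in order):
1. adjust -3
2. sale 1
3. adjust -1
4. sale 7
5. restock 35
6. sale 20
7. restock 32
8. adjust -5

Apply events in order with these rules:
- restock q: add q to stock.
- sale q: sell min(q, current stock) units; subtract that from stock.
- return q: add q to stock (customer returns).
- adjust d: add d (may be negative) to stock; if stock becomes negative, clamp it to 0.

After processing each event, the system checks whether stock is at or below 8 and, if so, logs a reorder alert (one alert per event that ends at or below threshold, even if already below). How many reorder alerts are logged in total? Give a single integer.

Processing events:
Start: stock = 33
  Event 1 (adjust -3): 33 + -3 = 30
  Event 2 (sale 1): sell min(1,30)=1. stock: 30 - 1 = 29. total_sold = 1
  Event 3 (adjust -1): 29 + -1 = 28
  Event 4 (sale 7): sell min(7,28)=7. stock: 28 - 7 = 21. total_sold = 8
  Event 5 (restock 35): 21 + 35 = 56
  Event 6 (sale 20): sell min(20,56)=20. stock: 56 - 20 = 36. total_sold = 28
  Event 7 (restock 32): 36 + 32 = 68
  Event 8 (adjust -5): 68 + -5 = 63
Final: stock = 63, total_sold = 28

Checking against threshold 8:
  After event 1: stock=30 > 8
  After event 2: stock=29 > 8
  After event 3: stock=28 > 8
  After event 4: stock=21 > 8
  After event 5: stock=56 > 8
  After event 6: stock=36 > 8
  After event 7: stock=68 > 8
  After event 8: stock=63 > 8
Alert events: []. Count = 0

Answer: 0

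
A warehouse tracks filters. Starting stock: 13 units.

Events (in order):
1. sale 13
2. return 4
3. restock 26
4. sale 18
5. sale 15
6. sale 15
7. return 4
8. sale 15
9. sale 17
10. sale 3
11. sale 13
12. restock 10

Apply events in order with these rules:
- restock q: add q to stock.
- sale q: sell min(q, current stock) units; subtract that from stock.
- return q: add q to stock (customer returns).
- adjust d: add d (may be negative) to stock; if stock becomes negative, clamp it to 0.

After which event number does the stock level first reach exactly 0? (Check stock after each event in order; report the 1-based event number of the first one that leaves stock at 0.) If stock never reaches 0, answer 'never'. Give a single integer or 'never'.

Answer: 1

Derivation:
Processing events:
Start: stock = 13
  Event 1 (sale 13): sell min(13,13)=13. stock: 13 - 13 = 0. total_sold = 13
  Event 2 (return 4): 0 + 4 = 4
  Event 3 (restock 26): 4 + 26 = 30
  Event 4 (sale 18): sell min(18,30)=18. stock: 30 - 18 = 12. total_sold = 31
  Event 5 (sale 15): sell min(15,12)=12. stock: 12 - 12 = 0. total_sold = 43
  Event 6 (sale 15): sell min(15,0)=0. stock: 0 - 0 = 0. total_sold = 43
  Event 7 (return 4): 0 + 4 = 4
  Event 8 (sale 15): sell min(15,4)=4. stock: 4 - 4 = 0. total_sold = 47
  Event 9 (sale 17): sell min(17,0)=0. stock: 0 - 0 = 0. total_sold = 47
  Event 10 (sale 3): sell min(3,0)=0. stock: 0 - 0 = 0. total_sold = 47
  Event 11 (sale 13): sell min(13,0)=0. stock: 0 - 0 = 0. total_sold = 47
  Event 12 (restock 10): 0 + 10 = 10
Final: stock = 10, total_sold = 47

First zero at event 1.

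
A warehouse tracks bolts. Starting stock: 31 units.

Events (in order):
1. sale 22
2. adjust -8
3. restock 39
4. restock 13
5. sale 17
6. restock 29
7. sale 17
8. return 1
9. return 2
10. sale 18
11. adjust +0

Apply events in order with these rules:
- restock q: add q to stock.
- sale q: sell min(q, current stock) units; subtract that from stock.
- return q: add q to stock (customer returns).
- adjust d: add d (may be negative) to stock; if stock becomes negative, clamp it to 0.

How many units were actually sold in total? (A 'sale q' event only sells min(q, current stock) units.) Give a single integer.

Processing events:
Start: stock = 31
  Event 1 (sale 22): sell min(22,31)=22. stock: 31 - 22 = 9. total_sold = 22
  Event 2 (adjust -8): 9 + -8 = 1
  Event 3 (restock 39): 1 + 39 = 40
  Event 4 (restock 13): 40 + 13 = 53
  Event 5 (sale 17): sell min(17,53)=17. stock: 53 - 17 = 36. total_sold = 39
  Event 6 (restock 29): 36 + 29 = 65
  Event 7 (sale 17): sell min(17,65)=17. stock: 65 - 17 = 48. total_sold = 56
  Event 8 (return 1): 48 + 1 = 49
  Event 9 (return 2): 49 + 2 = 51
  Event 10 (sale 18): sell min(18,51)=18. stock: 51 - 18 = 33. total_sold = 74
  Event 11 (adjust +0): 33 + 0 = 33
Final: stock = 33, total_sold = 74

Answer: 74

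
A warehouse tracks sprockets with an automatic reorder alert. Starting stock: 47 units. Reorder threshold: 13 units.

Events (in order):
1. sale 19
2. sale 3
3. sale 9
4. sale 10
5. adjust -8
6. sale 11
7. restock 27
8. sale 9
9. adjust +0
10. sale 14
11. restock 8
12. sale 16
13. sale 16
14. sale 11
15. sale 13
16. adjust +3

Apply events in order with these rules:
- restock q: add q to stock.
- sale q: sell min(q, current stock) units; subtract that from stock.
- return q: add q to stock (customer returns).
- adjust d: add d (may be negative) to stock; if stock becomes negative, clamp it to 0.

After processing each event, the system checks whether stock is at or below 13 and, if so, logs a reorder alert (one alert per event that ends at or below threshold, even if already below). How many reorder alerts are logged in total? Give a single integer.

Processing events:
Start: stock = 47
  Event 1 (sale 19): sell min(19,47)=19. stock: 47 - 19 = 28. total_sold = 19
  Event 2 (sale 3): sell min(3,28)=3. stock: 28 - 3 = 25. total_sold = 22
  Event 3 (sale 9): sell min(9,25)=9. stock: 25 - 9 = 16. total_sold = 31
  Event 4 (sale 10): sell min(10,16)=10. stock: 16 - 10 = 6. total_sold = 41
  Event 5 (adjust -8): 6 + -8 = 0 (clamped to 0)
  Event 6 (sale 11): sell min(11,0)=0. stock: 0 - 0 = 0. total_sold = 41
  Event 7 (restock 27): 0 + 27 = 27
  Event 8 (sale 9): sell min(9,27)=9. stock: 27 - 9 = 18. total_sold = 50
  Event 9 (adjust +0): 18 + 0 = 18
  Event 10 (sale 14): sell min(14,18)=14. stock: 18 - 14 = 4. total_sold = 64
  Event 11 (restock 8): 4 + 8 = 12
  Event 12 (sale 16): sell min(16,12)=12. stock: 12 - 12 = 0. total_sold = 76
  Event 13 (sale 16): sell min(16,0)=0. stock: 0 - 0 = 0. total_sold = 76
  Event 14 (sale 11): sell min(11,0)=0. stock: 0 - 0 = 0. total_sold = 76
  Event 15 (sale 13): sell min(13,0)=0. stock: 0 - 0 = 0. total_sold = 76
  Event 16 (adjust +3): 0 + 3 = 3
Final: stock = 3, total_sold = 76

Checking against threshold 13:
  After event 1: stock=28 > 13
  After event 2: stock=25 > 13
  After event 3: stock=16 > 13
  After event 4: stock=6 <= 13 -> ALERT
  After event 5: stock=0 <= 13 -> ALERT
  After event 6: stock=0 <= 13 -> ALERT
  After event 7: stock=27 > 13
  After event 8: stock=18 > 13
  After event 9: stock=18 > 13
  After event 10: stock=4 <= 13 -> ALERT
  After event 11: stock=12 <= 13 -> ALERT
  After event 12: stock=0 <= 13 -> ALERT
  After event 13: stock=0 <= 13 -> ALERT
  After event 14: stock=0 <= 13 -> ALERT
  After event 15: stock=0 <= 13 -> ALERT
  After event 16: stock=3 <= 13 -> ALERT
Alert events: [4, 5, 6, 10, 11, 12, 13, 14, 15, 16]. Count = 10

Answer: 10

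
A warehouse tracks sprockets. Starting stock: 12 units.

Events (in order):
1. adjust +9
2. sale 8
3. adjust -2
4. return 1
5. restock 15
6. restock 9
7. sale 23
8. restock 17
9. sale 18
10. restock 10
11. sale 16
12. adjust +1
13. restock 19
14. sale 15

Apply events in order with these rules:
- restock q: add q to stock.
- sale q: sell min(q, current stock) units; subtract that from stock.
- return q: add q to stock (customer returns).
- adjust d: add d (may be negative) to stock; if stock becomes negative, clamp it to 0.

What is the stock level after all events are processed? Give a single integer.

Answer: 11

Derivation:
Processing events:
Start: stock = 12
  Event 1 (adjust +9): 12 + 9 = 21
  Event 2 (sale 8): sell min(8,21)=8. stock: 21 - 8 = 13. total_sold = 8
  Event 3 (adjust -2): 13 + -2 = 11
  Event 4 (return 1): 11 + 1 = 12
  Event 5 (restock 15): 12 + 15 = 27
  Event 6 (restock 9): 27 + 9 = 36
  Event 7 (sale 23): sell min(23,36)=23. stock: 36 - 23 = 13. total_sold = 31
  Event 8 (restock 17): 13 + 17 = 30
  Event 9 (sale 18): sell min(18,30)=18. stock: 30 - 18 = 12. total_sold = 49
  Event 10 (restock 10): 12 + 10 = 22
  Event 11 (sale 16): sell min(16,22)=16. stock: 22 - 16 = 6. total_sold = 65
  Event 12 (adjust +1): 6 + 1 = 7
  Event 13 (restock 19): 7 + 19 = 26
  Event 14 (sale 15): sell min(15,26)=15. stock: 26 - 15 = 11. total_sold = 80
Final: stock = 11, total_sold = 80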